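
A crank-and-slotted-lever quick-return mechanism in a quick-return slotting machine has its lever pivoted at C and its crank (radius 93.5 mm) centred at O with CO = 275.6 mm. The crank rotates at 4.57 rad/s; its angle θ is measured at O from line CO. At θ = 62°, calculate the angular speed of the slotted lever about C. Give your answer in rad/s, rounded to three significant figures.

ω = 4.57 rad/s
Crank pin A relative to C: A = (d + r cosθ, r sinθ); lever angle φ = atan2(r sinθ, d + r cosθ).
Differentiating tanφ: φ̇ = rω(d cosθ + r)/(d² + r² + 2dr cosθ).
d² + r² + 2dr cosθ = |CA|² = 0.108893 m²;  d cosθ + r = +0.22289 m.
|ω_lever| = |0.0935·4.57·+0.22289| / 0.108893 = 0.8746 rad/s.

0.875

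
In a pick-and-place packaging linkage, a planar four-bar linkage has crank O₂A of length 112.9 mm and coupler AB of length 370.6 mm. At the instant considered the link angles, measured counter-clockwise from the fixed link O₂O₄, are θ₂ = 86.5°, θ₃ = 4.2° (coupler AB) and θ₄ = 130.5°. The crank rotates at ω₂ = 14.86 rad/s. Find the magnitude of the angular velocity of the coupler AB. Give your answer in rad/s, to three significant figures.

3.90

ω₂ = 14.86 rad/s
Differentiating the loop-closure r₂e^{iθ₂}+r₃e^{iθ₃}=r₁+r₄e^{iθ₄} gives r₂ω₂e^{iθ₂}+r₃ω₃e^{iθ₃}=r₄ω₄e^{iθ₄}.
Eliminating the other unknown: ω₃ = r₂ω₂ sin(θ₄−θ₂) / [r₃ sin(θ₃−θ₄)].
Numerator sine = +0.69466; denominator sine = -0.80593.
Result = 0.1129·14.86·(+0.69466) / (0.3706·(-0.80593)) = -3.902 rad/s; magnitude 3.902 rad/s.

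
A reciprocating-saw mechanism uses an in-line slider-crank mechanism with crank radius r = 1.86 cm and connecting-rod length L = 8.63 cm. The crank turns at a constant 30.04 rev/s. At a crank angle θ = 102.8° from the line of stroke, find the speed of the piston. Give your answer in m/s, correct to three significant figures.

3.26

ω = 2π·30 = 188.7 rad/s
For an in-line slider-crank, x = r cosθ + √(L² − r² sin²θ), so v = −rω sinθ·[1 + r cosθ/√(L² − r² sin²θ)].
With r = 0.0186 m, L = 0.0863 m, θ = 102.8°: √(L² − r² sin²θ) = 0.084372 m.
v = −0.0186·188.7·0.97515·[1 + 0.0186·-0.22155/0.084372] = -3.2562 m/s.
|v| = 3.2562 m/s.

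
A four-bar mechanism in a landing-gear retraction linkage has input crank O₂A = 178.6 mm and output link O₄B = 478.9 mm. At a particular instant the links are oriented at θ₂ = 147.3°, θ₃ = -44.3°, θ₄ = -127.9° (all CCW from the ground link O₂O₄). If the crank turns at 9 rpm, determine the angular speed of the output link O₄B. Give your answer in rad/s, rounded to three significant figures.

ω₂ = 0.9425 rad/s (from 9 rpm).
Differentiating the loop-closure r₂e^{iθ₂}+r₃e^{iθ₃}=r₁+r₄e^{iθ₄} gives r₂ω₂e^{iθ₂}+r₃ω₃e^{iθ₃}=r₄ω₄e^{iθ₄}.
Eliminating the other unknown: ω₄ = r₂ω₂ sin(θ₂−θ₃) / [r₄ sin(θ₄−θ₃)].
Numerator sine = -0.20108; denominator sine = -0.99377.
Result = 0.1786·0.9425·(-0.20108) / (0.4789·(-0.99377)) = +0.071119 rad/s; magnitude 0.071119 rad/s.

0.0711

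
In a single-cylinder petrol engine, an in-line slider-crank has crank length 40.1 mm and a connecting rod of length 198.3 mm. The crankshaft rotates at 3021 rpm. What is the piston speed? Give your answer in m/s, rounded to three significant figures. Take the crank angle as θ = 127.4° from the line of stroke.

8.82

ω = 2π·3021/60 = 316.4 rad/s
For an in-line slider-crank, x = r cosθ + √(L² − r² sin²θ), so v = −rω sinθ·[1 + r cosθ/√(L² − r² sin²θ)].
With r = 0.0401 m, L = 0.1983 m, θ = 127.4°: √(L² − r² sin²θ) = 0.19572 m.
v = −0.0401·316.4·0.79441·[1 + 0.0401·-0.60738/0.19572] = -8.8238 m/s.
|v| = 8.8238 m/s.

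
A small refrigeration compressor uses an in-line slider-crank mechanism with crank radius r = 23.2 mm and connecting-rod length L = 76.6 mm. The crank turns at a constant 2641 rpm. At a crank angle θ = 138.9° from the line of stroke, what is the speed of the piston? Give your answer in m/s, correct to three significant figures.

ω = 2π·2641/60 = 276.6 rad/s
For an in-line slider-crank, x = r cosθ + √(L² − r² sin²θ), so v = −rω sinθ·[1 + r cosθ/√(L² − r² sin²θ)].
With r = 0.0232 m, L = 0.0766 m, θ = 138.9°: √(L² − r² sin²θ) = 0.075066 m.
v = −0.0232·276.6·0.65738·[1 + 0.0232·-0.75356/0.075066] = -3.2356 m/s.
|v| = 3.2356 m/s.

3.24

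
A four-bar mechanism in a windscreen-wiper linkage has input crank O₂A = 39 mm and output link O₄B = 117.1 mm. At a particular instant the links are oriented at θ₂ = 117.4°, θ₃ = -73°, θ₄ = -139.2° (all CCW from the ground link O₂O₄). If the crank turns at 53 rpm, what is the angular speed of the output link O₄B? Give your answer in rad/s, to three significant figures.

0.365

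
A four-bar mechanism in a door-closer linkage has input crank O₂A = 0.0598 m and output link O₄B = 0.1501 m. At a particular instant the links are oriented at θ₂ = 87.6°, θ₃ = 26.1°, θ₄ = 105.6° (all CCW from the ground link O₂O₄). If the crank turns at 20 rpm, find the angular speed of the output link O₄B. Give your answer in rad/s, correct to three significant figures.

ω₂ = 2.094 rad/s (from 20 rpm).
Differentiating the loop-closure r₂e^{iθ₂}+r₃e^{iθ₃}=r₁+r₄e^{iθ₄} gives r₂ω₂e^{iθ₂}+r₃ω₃e^{iθ₃}=r₄ω₄e^{iθ₄}.
Eliminating the other unknown: ω₄ = r₂ω₂ sin(θ₂−θ₃) / [r₄ sin(θ₄−θ₃)].
Numerator sine = +0.87882; denominator sine = +0.98325.
Result = 0.0598·2.094·(+0.87882) / (0.1501·(+0.98325)) = +0.74578 rad/s; magnitude 0.74578 rad/s.

0.746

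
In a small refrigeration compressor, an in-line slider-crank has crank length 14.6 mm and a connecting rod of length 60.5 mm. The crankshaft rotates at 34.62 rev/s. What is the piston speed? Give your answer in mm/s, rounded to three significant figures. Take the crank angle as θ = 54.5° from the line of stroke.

2960

ω = 2π·34.6 = 217.5 rad/s
For an in-line slider-crank, x = r cosθ + √(L² − r² sin²θ), so v = −rω sinθ·[1 + r cosθ/√(L² − r² sin²θ)].
With r = 0.0146 m, L = 0.0605 m, θ = 54.5°: √(L² − r² sin²θ) = 0.059321 m.
v = −0.0146·217.5·0.81412·[1 + 0.0146·0.58070/0.059321] = -2.955 m/s.
|v| = 2.955 m/s = 2955 mm/s.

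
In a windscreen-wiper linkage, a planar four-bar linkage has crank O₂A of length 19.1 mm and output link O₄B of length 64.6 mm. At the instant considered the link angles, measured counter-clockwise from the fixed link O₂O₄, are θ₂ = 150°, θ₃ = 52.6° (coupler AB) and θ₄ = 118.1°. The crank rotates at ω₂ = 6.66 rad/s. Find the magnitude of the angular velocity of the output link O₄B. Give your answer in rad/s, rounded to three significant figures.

ω₂ = 6.66 rad/s
Differentiating the loop-closure r₂e^{iθ₂}+r₃e^{iθ₃}=r₁+r₄e^{iθ₄} gives r₂ω₂e^{iθ₂}+r₃ω₃e^{iθ₃}=r₄ω₄e^{iθ₄}.
Eliminating the other unknown: ω₄ = r₂ω₂ sin(θ₂−θ₃) / [r₄ sin(θ₄−θ₃)].
Numerator sine = +0.99167; denominator sine = +0.90996.
Result = 0.0191·6.66·(+0.99167) / (0.0646·(+0.90996)) = +2.146 rad/s; magnitude 2.146 rad/s.

2.15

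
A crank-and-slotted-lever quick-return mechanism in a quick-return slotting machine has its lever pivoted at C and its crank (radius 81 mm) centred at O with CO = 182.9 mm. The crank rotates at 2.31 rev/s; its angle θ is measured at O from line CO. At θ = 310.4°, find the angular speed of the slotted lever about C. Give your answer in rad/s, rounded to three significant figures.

ω = 14.51 rad/s (from 2.31 rev/s).
Crank pin A relative to C: A = (d + r cosθ, r sinθ); lever angle φ = atan2(r sinθ, d + r cosθ).
Differentiating tanφ: φ̇ = rω(d cosθ + r)/(d² + r² + 2dr cosθ).
d² + r² + 2dr cosθ = |CA|² = 0.0592171 m²;  d cosθ + r = +0.19954 m.
|ω_lever| = |0.081·14.51·+0.19954| / 0.0592171 = 3.9615 rad/s.

3.96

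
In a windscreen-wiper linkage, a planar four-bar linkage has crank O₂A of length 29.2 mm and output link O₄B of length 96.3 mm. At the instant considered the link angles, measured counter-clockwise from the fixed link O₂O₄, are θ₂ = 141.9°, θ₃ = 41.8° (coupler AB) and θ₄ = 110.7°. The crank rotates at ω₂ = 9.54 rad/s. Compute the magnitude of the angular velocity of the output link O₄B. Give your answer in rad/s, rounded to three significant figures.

3.05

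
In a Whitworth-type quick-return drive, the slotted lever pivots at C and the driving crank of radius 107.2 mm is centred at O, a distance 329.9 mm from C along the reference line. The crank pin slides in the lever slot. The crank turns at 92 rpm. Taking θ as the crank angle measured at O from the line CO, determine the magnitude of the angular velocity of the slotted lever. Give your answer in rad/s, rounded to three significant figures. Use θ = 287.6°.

ω = 9.634 rad/s (from 92 rpm).
Crank pin A relative to C: A = (d + r cosθ, r sinθ); lever angle φ = atan2(r sinθ, d + r cosθ).
Differentiating tanφ: φ̇ = rω(d cosθ + r)/(d² + r² + 2dr cosθ).
d² + r² + 2dr cosθ = |CA|² = 0.141713 m²;  d cosθ + r = +0.20695 m.
|ω_lever| = |0.1072·9.634·+0.20695| / 0.141713 = 1.5082 rad/s.

1.51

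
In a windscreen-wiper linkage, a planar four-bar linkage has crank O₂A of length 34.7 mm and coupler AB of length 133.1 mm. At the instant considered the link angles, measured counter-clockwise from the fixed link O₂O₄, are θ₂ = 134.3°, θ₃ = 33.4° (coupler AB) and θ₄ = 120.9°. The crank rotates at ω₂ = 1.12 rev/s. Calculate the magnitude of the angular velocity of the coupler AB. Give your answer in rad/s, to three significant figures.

0.426

ω₂ = 7.037 rad/s (from 1.12 rev/s).
Differentiating the loop-closure r₂e^{iθ₂}+r₃e^{iθ₃}=r₁+r₄e^{iθ₄} gives r₂ω₂e^{iθ₂}+r₃ω₃e^{iθ₃}=r₄ω₄e^{iθ₄}.
Eliminating the other unknown: ω₃ = r₂ω₂ sin(θ₄−θ₂) / [r₃ sin(θ₃−θ₄)].
Numerator sine = -0.23175; denominator sine = -0.99905.
Result = 0.0347·7.037·(-0.23175) / (0.1331·(-0.99905)) = +0.42558 rad/s; magnitude 0.42558 rad/s.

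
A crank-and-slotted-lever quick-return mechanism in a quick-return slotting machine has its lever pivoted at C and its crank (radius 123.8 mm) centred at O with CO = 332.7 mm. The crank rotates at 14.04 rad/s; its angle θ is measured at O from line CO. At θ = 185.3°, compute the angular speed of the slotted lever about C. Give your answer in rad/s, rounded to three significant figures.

8.20

ω = 14.04 rad/s
Crank pin A relative to C: A = (d + r cosθ, r sinθ); lever angle φ = atan2(r sinθ, d + r cosθ).
Differentiating tanφ: φ̇ = rω(d cosθ + r)/(d² + r² + 2dr cosθ).
d² + r² + 2dr cosθ = |CA|² = 0.0439914 m²;  d cosθ + r = -0.20748 m.
|ω_lever| = |0.1238·14.04·-0.20748| / 0.0439914 = 8.1977 rad/s.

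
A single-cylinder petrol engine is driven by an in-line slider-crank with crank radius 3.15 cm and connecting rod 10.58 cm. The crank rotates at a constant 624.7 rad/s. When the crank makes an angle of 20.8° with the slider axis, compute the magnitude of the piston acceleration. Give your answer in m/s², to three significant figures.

ω = 624.7 rad/s
x(θ) = r cosθ + √(L² − r² sin²θ); with ω constant, a = ω²·d²x/dθ².
d²x/dθ² = −r cosθ − r²(cos2θ)/√u − r⁴ sin²2θ/(4u^{3/2}),  u = L² − r² sin²θ = 0.0110685 m².
Substituting r = 0.0315 m, L = 0.1058 m, θ = 20.8°: d²x/dθ² = -0.036593 m.
a = ω²·d²x/dθ² = (624.7)²·(-0.036593) = -14280 m/s²;  |a| = 14280 m/s².

14300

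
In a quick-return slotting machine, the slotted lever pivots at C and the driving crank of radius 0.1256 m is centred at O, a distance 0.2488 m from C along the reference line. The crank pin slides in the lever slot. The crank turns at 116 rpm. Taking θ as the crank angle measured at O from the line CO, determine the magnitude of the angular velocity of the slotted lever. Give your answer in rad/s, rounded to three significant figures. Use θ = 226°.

ω = 12.15 rad/s (from 116 rpm).
Crank pin A relative to C: A = (d + r cosθ, r sinθ); lever angle φ = atan2(r sinθ, d + r cosθ).
Differentiating tanφ: φ̇ = rω(d cosθ + r)/(d² + r² + 2dr cosθ).
d² + r² + 2dr cosθ = |CA|² = 0.0342617 m²;  d cosθ + r = -0.047231 m.
|ω_lever| = |0.1256·12.15·-0.047231| / 0.0342617 = 2.1033 rad/s.

2.10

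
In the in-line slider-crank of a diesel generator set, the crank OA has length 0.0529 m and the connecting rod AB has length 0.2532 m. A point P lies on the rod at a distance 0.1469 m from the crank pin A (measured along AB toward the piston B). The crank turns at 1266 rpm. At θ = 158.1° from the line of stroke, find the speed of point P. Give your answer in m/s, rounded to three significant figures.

3.58

ω = 132.6 rad/s.  Crank-pin speed |V_A| = rω = 7.0132 m/s, perpendicular to OA.
Rod angle: sinφ = −(r/L) sinθ ⇒ φ = -4.469°; ω_rod = −rω cosθ/√(L²−r²sin²θ) = +25.778 rad/s.
V_P = V_A + ω_rod × AP, with AP = 0.1469 m along the rod.
Components: V_Px = −rω sinθ − a·ω_rod·sinφ = -2.3208 m/s;  V_Py = rω cosθ + a·ω_rod·cosφ = -2.7319 m/s.
|V_P| = √(V_Px² + V_Py²) = 3.5845 m/s.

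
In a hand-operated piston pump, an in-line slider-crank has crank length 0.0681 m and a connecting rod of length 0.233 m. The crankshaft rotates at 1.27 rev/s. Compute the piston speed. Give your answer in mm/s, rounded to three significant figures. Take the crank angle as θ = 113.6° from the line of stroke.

437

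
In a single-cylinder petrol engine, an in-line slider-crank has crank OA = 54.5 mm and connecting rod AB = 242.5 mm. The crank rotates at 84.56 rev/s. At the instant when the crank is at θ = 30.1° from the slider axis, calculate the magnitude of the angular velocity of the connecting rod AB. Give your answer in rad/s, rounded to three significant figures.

ω = 531.3 rad/s (converted from 84.56 rev/s).
The rod makes angle φ with the slider axis where L sinφ = r sinθ; differentiating, L cosφ·φ̇ = r ω cosθ.
L cosφ = √(L² − r² sin²θ) = 0.24095 m.
|ω_rod| = r ω |cosθ| / √(L² − r² sin²θ) = 0.0545·531.3·0.86515/0.24095 = 103.97 rad/s.

104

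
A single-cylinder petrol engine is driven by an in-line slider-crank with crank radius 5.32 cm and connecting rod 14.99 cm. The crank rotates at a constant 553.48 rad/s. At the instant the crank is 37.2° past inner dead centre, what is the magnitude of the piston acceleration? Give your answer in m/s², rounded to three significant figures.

ω = 553.5 rad/s
x(θ) = r cosθ + √(L² − r² sin²θ); with ω constant, a = ω²·d²x/dθ².
d²x/dθ² = −r cosθ − r²(cos2θ)/√u − r⁴ sin²2θ/(4u^{3/2}),  u = L² − r² sin²θ = 0.0214354 m².
Substituting r = 0.0532 m, L = 0.1499 m, θ = 37.2°: d²x/dθ² = -0.048166 m.
a = ω²·d²x/dθ² = (553.5)²·(-0.048166) = -14755 m/s²;  |a| = 14755 m/s².

14800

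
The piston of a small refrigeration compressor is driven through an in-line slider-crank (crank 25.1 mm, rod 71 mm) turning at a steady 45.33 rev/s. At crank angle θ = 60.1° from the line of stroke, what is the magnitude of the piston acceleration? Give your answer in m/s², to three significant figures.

654

ω = 2π·45.3 = 284.8 rad/s
x(θ) = r cosθ + √(L² − r² sin²θ); with ω constant, a = ω²·d²x/dθ².
d²x/dθ² = −r cosθ − r²(cos2θ)/√u − r⁴ sin²2θ/(4u^{3/2}),  u = L² − r² sin²θ = 0.00456754 m².
Substituting r = 0.0251 m, L = 0.071 m, θ = 60.1°: d²x/dθ² = -0.008063 m.
a = ω²·d²x/dθ² = (284.8)²·(-0.008063) = -654.08 m/s²;  |a| = 654.08 m/s².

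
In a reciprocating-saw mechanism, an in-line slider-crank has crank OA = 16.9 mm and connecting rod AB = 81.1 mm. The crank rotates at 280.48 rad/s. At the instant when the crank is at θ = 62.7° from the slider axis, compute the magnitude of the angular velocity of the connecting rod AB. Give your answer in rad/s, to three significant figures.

ω = 280.5 rad/s
The rod makes angle φ with the slider axis where L sinφ = r sinθ; differentiating, L cosφ·φ̇ = r ω cosθ.
L cosφ = √(L² − r² sin²θ) = 0.079697 m.
|ω_rod| = r ω |cosθ| / √(L² − r² sin²θ) = 0.0169·280.5·0.45865/0.079697 = 27.279 rad/s.

27.3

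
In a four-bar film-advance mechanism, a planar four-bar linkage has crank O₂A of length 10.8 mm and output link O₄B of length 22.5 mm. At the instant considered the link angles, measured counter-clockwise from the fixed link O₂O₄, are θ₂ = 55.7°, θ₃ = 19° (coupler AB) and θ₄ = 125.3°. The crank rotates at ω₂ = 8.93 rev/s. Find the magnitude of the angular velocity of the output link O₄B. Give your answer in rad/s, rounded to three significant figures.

ω₂ = 56.11 rad/s (from 8.93 rev/s).
Differentiating the loop-closure r₂e^{iθ₂}+r₃e^{iθ₃}=r₁+r₄e^{iθ₄} gives r₂ω₂e^{iθ₂}+r₃ω₃e^{iθ₃}=r₄ω₄e^{iθ₄}.
Eliminating the other unknown: ω₄ = r₂ω₂ sin(θ₂−θ₃) / [r₄ sin(θ₄−θ₃)].
Numerator sine = +0.59763; denominator sine = +0.95981.
Result = 0.0108·56.11·(+0.59763) / (0.0225·(+0.95981)) = +16.769 rad/s; magnitude 16.769 rad/s.

16.8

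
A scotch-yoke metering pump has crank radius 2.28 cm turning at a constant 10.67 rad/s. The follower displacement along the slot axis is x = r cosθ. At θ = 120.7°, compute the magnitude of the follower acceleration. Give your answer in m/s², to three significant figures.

1.33

ω = 10.67 rad/s
x = r cosθ ⇒ ẍ = −rω² cosθ (ω constant).
|a| = rω²|cosθ| = 0.0228·(10.67)²·|cos 120.7°| = 1.3252 m/s².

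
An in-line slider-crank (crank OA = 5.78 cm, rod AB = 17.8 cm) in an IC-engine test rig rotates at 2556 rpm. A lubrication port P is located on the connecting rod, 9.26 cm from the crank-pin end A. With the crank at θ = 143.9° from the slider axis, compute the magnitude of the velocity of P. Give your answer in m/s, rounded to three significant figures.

9.88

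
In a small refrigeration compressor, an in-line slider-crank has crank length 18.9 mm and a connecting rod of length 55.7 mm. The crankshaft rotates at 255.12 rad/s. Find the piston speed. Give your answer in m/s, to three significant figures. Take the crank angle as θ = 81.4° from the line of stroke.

5.02

ω = 255.1 rad/s
For an in-line slider-crank, x = r cosθ + √(L² − r² sin²θ), so v = −rω sinθ·[1 + r cosθ/√(L² − r² sin²θ)].
With r = 0.0189 m, L = 0.0557 m, θ = 81.4°: √(L² − r² sin²θ) = 0.052472 m.
v = −0.0189·255.1·0.98876·[1 + 0.0189·0.14954/0.052472] = -5.0243 m/s.
|v| = 5.0243 m/s.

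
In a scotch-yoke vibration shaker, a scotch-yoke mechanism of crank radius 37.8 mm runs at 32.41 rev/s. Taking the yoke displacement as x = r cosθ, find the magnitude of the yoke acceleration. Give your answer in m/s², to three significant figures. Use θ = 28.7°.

1370

ω = 203.6 rad/s (from 32.41 rev/s).
x = r cosθ ⇒ ẍ = −rω² cosθ (ω constant).
|a| = rω²|cosθ| = 0.0378·(203.6)²·|cos 28.7°| = 1374.9 m/s².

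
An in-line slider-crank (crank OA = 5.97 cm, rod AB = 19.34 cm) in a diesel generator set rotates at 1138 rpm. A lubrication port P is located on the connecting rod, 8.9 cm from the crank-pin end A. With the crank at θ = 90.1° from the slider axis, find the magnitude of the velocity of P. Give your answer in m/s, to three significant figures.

7.11

ω = 119.2 rad/s.  Crank-pin speed |V_A| = rω = 7.1145 m/s, perpendicular to OA.
Rod angle: sinφ = −(r/L) sinθ ⇒ φ = -17.980°; ω_rod = −rω cosθ/√(L²−r²sin²θ) = +0.067501 rad/s.
V_P = V_A + ω_rod × AP, with AP = 0.089 m along the rod.
Components: V_Px = −rω sinθ − a·ω_rod·sinφ = -7.1126 m/s;  V_Py = rω cosθ + a·ω_rod·cosφ = -0.006703 m/s.
|V_P| = √(V_Px² + V_Py²) = 7.1127 m/s.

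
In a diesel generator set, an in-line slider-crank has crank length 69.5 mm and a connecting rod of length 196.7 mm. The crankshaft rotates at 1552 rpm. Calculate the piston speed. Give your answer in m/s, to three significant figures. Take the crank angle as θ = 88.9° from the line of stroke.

ω = 2π·1552/60 = 162.5 rad/s
For an in-line slider-crank, x = r cosθ + √(L² − r² sin²θ), so v = −rω sinθ·[1 + r cosθ/√(L² − r² sin²θ)].
With r = 0.0695 m, L = 0.1967 m, θ = 88.9°: √(L² − r² sin²θ) = 0.18402 m.
v = −0.0695·162.5·0.99982·[1 + 0.0695·0.01920/0.18402] = -11.375 m/s.
|v| = 11.375 m/s.

11.4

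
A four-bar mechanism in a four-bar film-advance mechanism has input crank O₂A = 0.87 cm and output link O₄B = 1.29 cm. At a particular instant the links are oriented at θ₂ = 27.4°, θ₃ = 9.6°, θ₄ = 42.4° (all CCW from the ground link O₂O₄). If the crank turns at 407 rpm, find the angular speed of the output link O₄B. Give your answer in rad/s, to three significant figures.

ω₂ = 42.62 rad/s (from 407 rpm).
Differentiating the loop-closure r₂e^{iθ₂}+r₃e^{iθ₃}=r₁+r₄e^{iθ₄} gives r₂ω₂e^{iθ₂}+r₃ω₃e^{iθ₃}=r₄ω₄e^{iθ₄}.
Eliminating the other unknown: ω₄ = r₂ω₂ sin(θ₂−θ₃) / [r₄ sin(θ₄−θ₃)].
Numerator sine = +0.30570; denominator sine = +0.54171.
Result = 0.0087·42.62·(+0.30570) / (0.0129·(+0.54171)) = +16.221 rad/s; magnitude 16.221 rad/s.

16.2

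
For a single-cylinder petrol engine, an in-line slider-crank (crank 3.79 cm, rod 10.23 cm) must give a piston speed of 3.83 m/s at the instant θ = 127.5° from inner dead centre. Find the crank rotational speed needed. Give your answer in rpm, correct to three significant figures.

For an in-line slider-crank, |v_piston| = rω|sinθ|·[1 + r cosθ/√(L² − r² sin²θ)].
With r = 0.0379 m, L = 0.1023 m, θ = 127.5°: the bracketed kinematic factor |dx/dθ| = 0.022973 m.
ω = v/|dx/dθ| = 3.83/0.022973 = 166.71 rad/s.
N = 60ω/(2π) = 1592 rpm.

1590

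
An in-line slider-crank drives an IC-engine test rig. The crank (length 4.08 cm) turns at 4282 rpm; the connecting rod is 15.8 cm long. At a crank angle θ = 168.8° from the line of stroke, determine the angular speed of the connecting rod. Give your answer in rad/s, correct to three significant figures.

114

ω = 448.4 rad/s (converted from 4282 rpm).
The rod makes angle φ with the slider axis where L sinφ = r sinθ; differentiating, L cosφ·φ̇ = r ω cosθ.
L cosφ = √(L² − r² sin²θ) = 0.1578 m.
|ω_rod| = r ω |cosθ| / √(L² − r² sin²θ) = 0.0408·448.4·0.98096/0.1578 = 113.73 rad/s.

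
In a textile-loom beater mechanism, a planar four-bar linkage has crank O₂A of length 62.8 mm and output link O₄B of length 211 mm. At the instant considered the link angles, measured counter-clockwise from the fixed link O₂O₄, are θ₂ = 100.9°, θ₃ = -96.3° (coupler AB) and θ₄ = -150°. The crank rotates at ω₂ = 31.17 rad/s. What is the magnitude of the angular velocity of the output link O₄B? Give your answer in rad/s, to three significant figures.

3.40

ω₂ = 31.17 rad/s
Differentiating the loop-closure r₂e^{iθ₂}+r₃e^{iθ₃}=r₁+r₄e^{iθ₄} gives r₂ω₂e^{iθ₂}+r₃ω₃e^{iθ₃}=r₄ω₄e^{iθ₄}.
Eliminating the other unknown: ω₄ = r₂ω₂ sin(θ₂−θ₃) / [r₄ sin(θ₄−θ₃)].
Numerator sine = -0.29571; denominator sine = -0.80593.
Result = 0.0628·31.17·(-0.29571) / (0.211·(-0.80593)) = +3.4039 rad/s; magnitude 3.4039 rad/s.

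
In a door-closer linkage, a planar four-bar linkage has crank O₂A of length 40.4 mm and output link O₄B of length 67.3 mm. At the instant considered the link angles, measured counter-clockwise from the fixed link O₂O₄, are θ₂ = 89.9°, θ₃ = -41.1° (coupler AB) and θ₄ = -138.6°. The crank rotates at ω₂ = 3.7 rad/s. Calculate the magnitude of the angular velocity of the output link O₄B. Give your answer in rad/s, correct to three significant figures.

1.69

ω₂ = 3.7 rad/s
Differentiating the loop-closure r₂e^{iθ₂}+r₃e^{iθ₃}=r₁+r₄e^{iθ₄} gives r₂ω₂e^{iθ₂}+r₃ω₃e^{iθ₃}=r₄ω₄e^{iθ₄}.
Eliminating the other unknown: ω₄ = r₂ω₂ sin(θ₂−θ₃) / [r₄ sin(θ₄−θ₃)].
Numerator sine = +0.75471; denominator sine = -0.99144.
Result = 0.0404·3.7·(+0.75471) / (0.0673·(-0.99144)) = -1.6907 rad/s; magnitude 1.6907 rad/s.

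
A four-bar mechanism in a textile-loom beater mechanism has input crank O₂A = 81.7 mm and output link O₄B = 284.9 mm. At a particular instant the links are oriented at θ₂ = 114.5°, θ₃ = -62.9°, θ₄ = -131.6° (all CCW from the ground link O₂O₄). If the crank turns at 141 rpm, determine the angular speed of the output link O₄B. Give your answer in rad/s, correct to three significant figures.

ω₂ = 14.77 rad/s (from 141 rpm).
Differentiating the loop-closure r₂e^{iθ₂}+r₃e^{iθ₃}=r₁+r₄e^{iθ₄} gives r₂ω₂e^{iθ₂}+r₃ω₃e^{iθ₃}=r₄ω₄e^{iθ₄}.
Eliminating the other unknown: ω₄ = r₂ω₂ sin(θ₂−θ₃) / [r₄ sin(θ₄−θ₃)].
Numerator sine = +0.04536; denominator sine = -0.93169.
Result = 0.0817·14.77·(+0.04536) / (0.2849·(-0.93169)) = -0.20616 rad/s; magnitude 0.20616 rad/s.

0.206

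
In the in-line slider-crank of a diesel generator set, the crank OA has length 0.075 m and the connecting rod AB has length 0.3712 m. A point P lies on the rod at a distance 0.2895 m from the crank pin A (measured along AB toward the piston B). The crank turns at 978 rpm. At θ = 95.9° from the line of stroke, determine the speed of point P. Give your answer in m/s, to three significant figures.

ω = 102.4 rad/s.  Crank-pin speed |V_A| = rω = 7.6812 m/s, perpendicular to OA.
Rod angle: sinφ = −(r/L) sinθ ⇒ φ = -11.594°; ω_rod = −rω cosθ/√(L²−r²sin²θ) = +2.1714 rad/s.
V_P = V_A + ω_rod × AP, with AP = 0.2895 m along the rod.
Components: V_Px = −rω sinθ − a·ω_rod·sinφ = -7.5142 m/s;  V_Py = rω cosθ + a·ω_rod·cosφ = -0.17378 m/s.
|V_P| = √(V_Px² + V_Py²) = 7.5162 m/s.

7.52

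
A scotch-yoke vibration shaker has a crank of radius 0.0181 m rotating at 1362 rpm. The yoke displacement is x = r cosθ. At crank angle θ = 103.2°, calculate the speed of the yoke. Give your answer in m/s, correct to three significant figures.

2.51

ω = 142.6 rad/s (from 1362 rpm).
x = r cosθ ⇒ ẋ = −rω sinθ.
|v| = rω|sinθ| = 0.0181·142.6·|sin 103.2°| = 2.5134 m/s.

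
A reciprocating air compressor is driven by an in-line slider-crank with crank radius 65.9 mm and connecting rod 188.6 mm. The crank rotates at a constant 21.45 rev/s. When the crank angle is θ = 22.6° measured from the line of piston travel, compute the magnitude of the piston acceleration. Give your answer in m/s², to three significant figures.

ω = 2π·21.5 = 134.8 rad/s
x(θ) = r cosθ + √(L² − r² sin²θ); with ω constant, a = ω²·d²x/dθ².
d²x/dθ² = −r cosθ − r²(cos2θ)/√u − r⁴ sin²2θ/(4u^{3/2}),  u = L² − r² sin²θ = 0.0349286 m².
Substituting r = 0.0659 m, L = 0.1886 m, θ = 22.6°: d²x/dθ² = -0.077577 m.
a = ω²·d²x/dθ² = (134.8)²·(-0.077577) = -1409.1 m/s²;  |a| = 1409.1 m/s².

1410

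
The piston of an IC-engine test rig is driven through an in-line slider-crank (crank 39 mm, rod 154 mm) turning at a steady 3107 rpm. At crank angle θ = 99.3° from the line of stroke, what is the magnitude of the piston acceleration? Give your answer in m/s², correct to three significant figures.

ω = 2π·3107/60 = 325.4 rad/s
x(θ) = r cosθ + √(L² − r² sin²θ); with ω constant, a = ω²·d²x/dθ².
d²x/dθ² = −r cosθ − r²(cos2θ)/√u − r⁴ sin²2θ/(4u^{3/2}),  u = L² − r² sin²θ = 0.0222347 m².
Substituting r = 0.039 m, L = 0.154 m, θ = 99.3°: d²x/dθ² = +0.015952 m.
a = ω²·d²x/dθ² = (325.4)²·(+0.015952) = +1688.7 m/s²;  |a| = 1688.7 m/s².

1690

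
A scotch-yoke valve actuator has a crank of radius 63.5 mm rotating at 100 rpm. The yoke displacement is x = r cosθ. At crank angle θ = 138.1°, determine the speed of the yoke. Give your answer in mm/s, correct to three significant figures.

444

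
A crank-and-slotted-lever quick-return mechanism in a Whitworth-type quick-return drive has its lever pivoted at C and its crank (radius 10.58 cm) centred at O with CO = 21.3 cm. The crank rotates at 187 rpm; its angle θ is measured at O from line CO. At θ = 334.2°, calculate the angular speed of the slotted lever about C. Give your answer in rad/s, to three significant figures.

6.35

ω = 19.58 rad/s (from 187 rpm).
Crank pin A relative to C: A = (d + r cosθ, r sinθ); lever angle φ = atan2(r sinθ, d + r cosθ).
Differentiating tanφ: φ̇ = rω(d cosθ + r)/(d² + r² + 2dr cosθ).
d² + r² + 2dr cosθ = |CA|² = 0.0971407 m²;  d cosθ + r = +0.29757 m.
|ω_lever| = |0.1058·19.58·+0.29757| / 0.0971407 = 6.3466 rad/s.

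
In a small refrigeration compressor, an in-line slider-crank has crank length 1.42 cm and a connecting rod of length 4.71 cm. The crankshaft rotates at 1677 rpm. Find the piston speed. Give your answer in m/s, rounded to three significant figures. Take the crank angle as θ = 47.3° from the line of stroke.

2.22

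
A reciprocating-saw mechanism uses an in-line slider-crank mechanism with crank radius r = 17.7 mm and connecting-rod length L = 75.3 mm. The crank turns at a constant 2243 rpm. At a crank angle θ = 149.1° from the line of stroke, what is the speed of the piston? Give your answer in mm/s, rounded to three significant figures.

1700

ω = 2π·2243/60 = 234.9 rad/s
For an in-line slider-crank, x = r cosθ + √(L² − r² sin²θ), so v = −rω sinθ·[1 + r cosθ/√(L² − r² sin²θ)].
With r = 0.0177 m, L = 0.0753 m, θ = 149.1°: √(L² − r² sin²θ) = 0.074749 m.
v = −0.0177·234.9·0.51354·[1 + 0.0177·-0.85806/0.074749] = -1.7012 m/s.
|v| = 1.7012 m/s = 1701.2 mm/s.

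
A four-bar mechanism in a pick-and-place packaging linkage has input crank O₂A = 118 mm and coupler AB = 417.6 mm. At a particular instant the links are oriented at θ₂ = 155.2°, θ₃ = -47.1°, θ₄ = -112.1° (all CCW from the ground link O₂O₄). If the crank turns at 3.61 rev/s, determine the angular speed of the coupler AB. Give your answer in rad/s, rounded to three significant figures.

ω₂ = 22.68 rad/s (from 3.61 rev/s).
Differentiating the loop-closure r₂e^{iθ₂}+r₃e^{iθ₃}=r₁+r₄e^{iθ₄} gives r₂ω₂e^{iθ₂}+r₃ω₃e^{iθ₃}=r₄ω₄e^{iθ₄}.
Eliminating the other unknown: ω₃ = r₂ω₂ sin(θ₄−θ₂) / [r₃ sin(θ₃−θ₄)].
Numerator sine = +0.99889; denominator sine = +0.90631.
Result = 0.118·22.68·(+0.99889) / (0.4176·(+0.90631)) = +7.064 rad/s; magnitude 7.064 rad/s.

7.06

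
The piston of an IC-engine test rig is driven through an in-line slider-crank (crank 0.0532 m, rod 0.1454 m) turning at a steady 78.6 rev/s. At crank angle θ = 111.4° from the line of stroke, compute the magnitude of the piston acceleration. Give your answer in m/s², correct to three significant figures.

ω = 2π·78.6 = 493.9 rad/s
x(θ) = r cosθ + √(L² − r² sin²θ); with ω constant, a = ω²·d²x/dθ².
d²x/dθ² = −r cosθ − r²(cos2θ)/√u − r⁴ sin²2θ/(4u^{3/2}),  u = L² − r² sin²θ = 0.0186877 m².
Substituting r = 0.0532 m, L = 0.1454 m, θ = 111.4°: d²x/dθ² = +0.03424 m.
a = ω²·d²x/dθ² = (493.9)²·(+0.03424) = +8351.1 m/s²;  |a| = 8351.1 m/s².

8350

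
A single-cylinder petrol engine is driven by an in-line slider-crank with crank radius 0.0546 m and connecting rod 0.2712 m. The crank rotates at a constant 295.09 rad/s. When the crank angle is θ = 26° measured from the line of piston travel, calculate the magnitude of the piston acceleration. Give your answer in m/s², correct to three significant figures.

4870

ω = 295.1 rad/s
x(θ) = r cosθ + √(L² − r² sin²θ); with ω constant, a = ω²·d²x/dθ².
d²x/dθ² = −r cosθ − r²(cos2θ)/√u − r⁴ sin²2θ/(4u^{3/2}),  u = L² − r² sin²θ = 0.0729766 m².
Substituting r = 0.0546 m, L = 0.2712 m, θ = 26°: d²x/dθ² = -0.055938 m.
a = ω²·d²x/dθ² = (295.1)²·(-0.055938) = -4871 m/s²;  |a| = 4871 m/s².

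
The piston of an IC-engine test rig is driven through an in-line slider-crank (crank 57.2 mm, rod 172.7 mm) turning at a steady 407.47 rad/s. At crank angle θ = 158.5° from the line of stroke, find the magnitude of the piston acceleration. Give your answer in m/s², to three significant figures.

ω = 407.5 rad/s
x(θ) = r cosθ + √(L² − r² sin²θ); with ω constant, a = ω²·d²x/dθ².
d²x/dθ² = −r cosθ − r²(cos2θ)/√u − r⁴ sin²2θ/(4u^{3/2}),  u = L² − r² sin²θ = 0.0293858 m².
Substituting r = 0.0572 m, L = 0.1727 m, θ = 158.5°: d²x/dθ² = +0.039014 m.
a = ω²·d²x/dθ² = (407.5)²·(+0.039014) = +6477.5 m/s²;  |a| = 6477.5 m/s².

6480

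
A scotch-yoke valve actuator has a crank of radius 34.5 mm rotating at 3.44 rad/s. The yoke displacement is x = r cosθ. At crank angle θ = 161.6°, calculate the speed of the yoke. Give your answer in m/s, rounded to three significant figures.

ω = 3.44 rad/s
x = r cosθ ⇒ ẋ = −rω sinθ.
|v| = rω|sinθ| = 0.0345·3.44·|sin 161.6°| = 0.037461 m/s.

0.0375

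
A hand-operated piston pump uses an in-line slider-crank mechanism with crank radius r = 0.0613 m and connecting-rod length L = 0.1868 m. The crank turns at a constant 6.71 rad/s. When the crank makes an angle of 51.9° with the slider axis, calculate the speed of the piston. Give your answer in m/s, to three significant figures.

0.392

ω = 6.71 rad/s
For an in-line slider-crank, x = r cosθ + √(L² − r² sin²θ), so v = −rω sinθ·[1 + r cosθ/√(L² − r² sin²θ)].
With r = 0.0613 m, L = 0.1868 m, θ = 51.9°: √(L² − r² sin²θ) = 0.18046 m.
v = −0.0613·6.71·0.78694·[1 + 0.0613·0.61704/0.18046] = -0.39153 m/s.
|v| = 0.39153 m/s.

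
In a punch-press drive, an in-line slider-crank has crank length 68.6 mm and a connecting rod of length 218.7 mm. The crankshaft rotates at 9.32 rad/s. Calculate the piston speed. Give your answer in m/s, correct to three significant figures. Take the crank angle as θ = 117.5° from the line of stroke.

ω = 9.32 rad/s
For an in-line slider-crank, x = r cosθ + √(L² − r² sin²θ), so v = −rω sinθ·[1 + r cosθ/√(L² − r² sin²θ)].
With r = 0.0686 m, L = 0.2187 m, θ = 117.5°: √(L² − r² sin²θ) = 0.21006 m.
v = −0.0686·9.32·0.88701·[1 + 0.0686·-0.46175/0.21006] = -0.4816 m/s.
|v| = 0.4816 m/s.

0.482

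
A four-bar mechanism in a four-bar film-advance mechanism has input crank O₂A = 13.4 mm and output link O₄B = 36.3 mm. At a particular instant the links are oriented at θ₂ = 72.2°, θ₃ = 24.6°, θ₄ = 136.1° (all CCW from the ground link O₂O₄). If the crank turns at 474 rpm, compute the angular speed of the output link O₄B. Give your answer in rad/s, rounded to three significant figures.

ω₂ = 49.64 rad/s (from 474 rpm).
Differentiating the loop-closure r₂e^{iθ₂}+r₃e^{iθ₃}=r₁+r₄e^{iθ₄} gives r₂ω₂e^{iθ₂}+r₃ω₃e^{iθ₃}=r₄ω₄e^{iθ₄}.
Eliminating the other unknown: ω₄ = r₂ω₂ sin(θ₂−θ₃) / [r₄ sin(θ₄−θ₃)].
Numerator sine = +0.73846; denominator sine = +0.93042.
Result = 0.0134·49.64·(+0.73846) / (0.0363·(+0.93042)) = +14.543 rad/s; magnitude 14.543 rad/s.

14.5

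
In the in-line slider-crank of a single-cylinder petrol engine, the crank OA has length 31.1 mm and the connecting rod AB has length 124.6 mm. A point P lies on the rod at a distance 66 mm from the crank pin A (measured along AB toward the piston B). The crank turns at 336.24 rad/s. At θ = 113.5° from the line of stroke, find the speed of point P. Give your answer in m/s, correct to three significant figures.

9.28

ω = 336.2 rad/s.  Crank-pin speed |V_A| = rω = 10.457 m/s, perpendicular to OA.
Rod angle: sinφ = −(r/L) sinθ ⇒ φ = -13.232°; ω_rod = −rω cosθ/√(L²−r²sin²θ) = +34.378 rad/s.
V_P = V_A + ω_rod × AP, with AP = 0.066 m along the rod.
Components: V_Px = −rω sinθ − a·ω_rod·sinφ = -9.0704 m/s;  V_Py = rω cosθ + a·ω_rod·cosφ = -1.9611 m/s.
|V_P| = √(V_Px² + V_Py²) = 9.28 m/s.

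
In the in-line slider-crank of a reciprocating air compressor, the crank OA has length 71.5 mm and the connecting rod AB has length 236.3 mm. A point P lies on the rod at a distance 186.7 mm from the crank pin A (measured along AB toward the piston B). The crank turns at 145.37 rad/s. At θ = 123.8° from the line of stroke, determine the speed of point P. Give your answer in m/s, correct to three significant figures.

ω = 145.4 rad/s.  Crank-pin speed |V_A| = rω = 10.394 m/s, perpendicular to OA.
Rod angle: sinφ = −(r/L) sinθ ⇒ φ = -14.563°; ω_rod = −rω cosθ/√(L²−r²sin²θ) = +25.282 rad/s.
V_P = V_A + ω_rod × AP, with AP = 0.1867 m along the rod.
Components: V_Px = −rω sinθ − a·ω_rod·sinφ = -7.4504 m/s;  V_Py = rω cosθ + a·ω_rod·cosφ = -1.2137 m/s.
|V_P| = √(V_Px² + V_Py²) = 7.5486 m/s.

7.55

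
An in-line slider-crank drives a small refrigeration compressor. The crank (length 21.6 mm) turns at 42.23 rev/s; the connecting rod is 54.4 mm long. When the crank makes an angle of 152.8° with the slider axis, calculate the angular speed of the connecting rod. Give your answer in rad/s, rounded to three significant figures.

95.3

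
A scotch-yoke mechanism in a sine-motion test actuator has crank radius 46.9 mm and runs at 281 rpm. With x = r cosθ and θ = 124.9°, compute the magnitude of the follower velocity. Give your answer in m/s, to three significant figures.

ω = 29.43 rad/s (from 281 rpm).
x = r cosθ ⇒ ẋ = −rω sinθ.
|v| = rω|sinθ| = 0.0469·29.43·|sin 124.9°| = 1.1319 m/s.

1.13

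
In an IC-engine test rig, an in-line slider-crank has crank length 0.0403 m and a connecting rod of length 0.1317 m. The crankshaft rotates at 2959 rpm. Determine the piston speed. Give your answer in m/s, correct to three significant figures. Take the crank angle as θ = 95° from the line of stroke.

ω = 2π·2959/60 = 309.9 rad/s
For an in-line slider-crank, x = r cosθ + √(L² − r² sin²θ), so v = −rω sinθ·[1 + r cosθ/√(L² − r² sin²θ)].
With r = 0.0403 m, L = 0.1317 m, θ = 95°: √(L² − r² sin²θ) = 0.12543 m.
v = −0.0403·309.9·0.99619·[1 + 0.0403·-0.08716/0.12543] = -12.092 m/s.
|v| = 12.092 m/s.

12.1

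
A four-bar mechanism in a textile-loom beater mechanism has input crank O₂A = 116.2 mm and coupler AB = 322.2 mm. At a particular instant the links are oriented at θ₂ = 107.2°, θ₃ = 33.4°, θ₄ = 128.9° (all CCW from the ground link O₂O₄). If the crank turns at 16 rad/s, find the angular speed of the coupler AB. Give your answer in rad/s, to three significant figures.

2.14

ω₂ = 16 rad/s
Differentiating the loop-closure r₂e^{iθ₂}+r₃e^{iθ₃}=r₁+r₄e^{iθ₄} gives r₂ω₂e^{iθ₂}+r₃ω₃e^{iθ₃}=r₄ω₄e^{iθ₄}.
Eliminating the other unknown: ω₃ = r₂ω₂ sin(θ₄−θ₂) / [r₃ sin(θ₃−θ₄)].
Numerator sine = +0.36975; denominator sine = -0.99540.
Result = 0.1162·16·(+0.36975) / (0.3222·(-0.99540)) = -2.1434 rad/s; magnitude 2.1434 rad/s.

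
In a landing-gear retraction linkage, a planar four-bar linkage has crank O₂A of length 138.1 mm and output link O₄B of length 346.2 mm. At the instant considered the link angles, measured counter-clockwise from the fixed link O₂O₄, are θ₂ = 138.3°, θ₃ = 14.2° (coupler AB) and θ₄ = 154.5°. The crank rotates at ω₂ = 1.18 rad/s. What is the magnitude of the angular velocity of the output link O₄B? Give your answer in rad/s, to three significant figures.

ω₂ = 1.18 rad/s
Differentiating the loop-closure r₂e^{iθ₂}+r₃e^{iθ₃}=r₁+r₄e^{iθ₄} gives r₂ω₂e^{iθ₂}+r₃ω₃e^{iθ₃}=r₄ω₄e^{iθ₄}.
Eliminating the other unknown: ω₄ = r₂ω₂ sin(θ₂−θ₃) / [r₄ sin(θ₄−θ₃)].
Numerator sine = +0.82806; denominator sine = +0.63877.
Result = 0.1381·1.18·(+0.82806) / (0.3462·(+0.63877)) = +0.61019 rad/s; magnitude 0.61019 rad/s.

0.610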